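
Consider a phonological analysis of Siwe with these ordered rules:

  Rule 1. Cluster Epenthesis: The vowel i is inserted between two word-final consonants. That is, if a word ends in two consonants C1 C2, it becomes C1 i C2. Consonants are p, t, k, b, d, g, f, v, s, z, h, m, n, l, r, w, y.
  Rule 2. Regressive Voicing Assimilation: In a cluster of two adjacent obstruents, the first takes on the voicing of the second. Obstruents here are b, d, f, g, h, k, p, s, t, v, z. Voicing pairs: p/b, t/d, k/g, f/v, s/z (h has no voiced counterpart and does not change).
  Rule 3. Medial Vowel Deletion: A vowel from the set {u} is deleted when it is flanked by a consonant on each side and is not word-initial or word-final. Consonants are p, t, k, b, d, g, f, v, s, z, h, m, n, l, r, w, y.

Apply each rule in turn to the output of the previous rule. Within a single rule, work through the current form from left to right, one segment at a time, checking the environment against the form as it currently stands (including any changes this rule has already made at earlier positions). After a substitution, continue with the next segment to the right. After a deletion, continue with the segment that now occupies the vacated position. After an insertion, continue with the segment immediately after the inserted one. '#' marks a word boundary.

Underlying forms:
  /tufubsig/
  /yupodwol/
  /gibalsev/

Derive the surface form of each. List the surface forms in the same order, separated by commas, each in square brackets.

/tufubsig/:
  Rule 1 Cluster Epenthesis: no change — [tufubsig]
  Rule 2 Regressive Voicing Assimilation: [tufubsig] → [tufupsig]
  Rule 3 Medial Vowel Deletion: [tufupsig] → [tfpsig]
/yupodwol/:
  Rule 1 Cluster Epenthesis: no change — [yupodwol]
  Rule 2 Regressive Voicing Assimilation: no change — [yupodwol]
  Rule 3 Medial Vowel Deletion: [yupodwol] → [ypodwol]
/gibalsev/:
  Rule 1 Cluster Epenthesis: no change — [gibalsev]
  Rule 2 Regressive Voicing Assimilation: no change — [gibalsev]
  Rule 3 Medial Vowel Deletion: no change — [gibalsev]

[tfpsig], [ypodwol], [gibalsev]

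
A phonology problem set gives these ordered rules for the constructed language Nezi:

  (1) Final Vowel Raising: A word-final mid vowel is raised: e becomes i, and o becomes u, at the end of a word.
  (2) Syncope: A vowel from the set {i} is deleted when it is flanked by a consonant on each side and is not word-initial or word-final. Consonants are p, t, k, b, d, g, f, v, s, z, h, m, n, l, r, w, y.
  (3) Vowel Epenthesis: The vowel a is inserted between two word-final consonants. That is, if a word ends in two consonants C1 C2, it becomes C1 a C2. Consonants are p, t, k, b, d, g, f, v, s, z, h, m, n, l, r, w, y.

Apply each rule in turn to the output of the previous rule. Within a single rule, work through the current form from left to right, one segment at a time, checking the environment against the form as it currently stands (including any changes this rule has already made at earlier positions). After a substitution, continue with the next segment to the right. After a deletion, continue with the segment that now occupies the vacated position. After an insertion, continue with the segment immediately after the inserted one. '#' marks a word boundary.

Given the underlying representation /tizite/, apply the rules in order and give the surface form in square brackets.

(1) Final Vowel Raising: [tizite] → [tiziti]
(2) Syncope: [tiziti] → [tzti]
(3) Vowel Epenthesis: no change — [tzti]

[tzti]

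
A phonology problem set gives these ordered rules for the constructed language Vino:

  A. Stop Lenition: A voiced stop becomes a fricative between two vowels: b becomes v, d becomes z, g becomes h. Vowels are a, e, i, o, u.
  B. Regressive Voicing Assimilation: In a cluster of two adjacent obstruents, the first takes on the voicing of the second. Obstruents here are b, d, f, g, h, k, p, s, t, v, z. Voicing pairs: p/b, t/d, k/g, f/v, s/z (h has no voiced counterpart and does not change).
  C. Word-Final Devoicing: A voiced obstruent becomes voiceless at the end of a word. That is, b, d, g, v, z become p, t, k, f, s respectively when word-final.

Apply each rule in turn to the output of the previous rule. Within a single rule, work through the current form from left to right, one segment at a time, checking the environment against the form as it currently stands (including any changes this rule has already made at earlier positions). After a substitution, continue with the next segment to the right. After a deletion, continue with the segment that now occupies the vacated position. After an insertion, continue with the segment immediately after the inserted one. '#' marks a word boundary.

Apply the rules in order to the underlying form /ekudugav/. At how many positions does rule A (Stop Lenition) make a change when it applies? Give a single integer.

2

A Stop Lenition: [ekudugav] → [ekuzuhav]
B Regressive Voicing Assimilation: no change — [ekuzuhav]
C Word-Final Devoicing: [ekuzuhav] → [ekuzuhaf]
Rule A changed 2 position(s).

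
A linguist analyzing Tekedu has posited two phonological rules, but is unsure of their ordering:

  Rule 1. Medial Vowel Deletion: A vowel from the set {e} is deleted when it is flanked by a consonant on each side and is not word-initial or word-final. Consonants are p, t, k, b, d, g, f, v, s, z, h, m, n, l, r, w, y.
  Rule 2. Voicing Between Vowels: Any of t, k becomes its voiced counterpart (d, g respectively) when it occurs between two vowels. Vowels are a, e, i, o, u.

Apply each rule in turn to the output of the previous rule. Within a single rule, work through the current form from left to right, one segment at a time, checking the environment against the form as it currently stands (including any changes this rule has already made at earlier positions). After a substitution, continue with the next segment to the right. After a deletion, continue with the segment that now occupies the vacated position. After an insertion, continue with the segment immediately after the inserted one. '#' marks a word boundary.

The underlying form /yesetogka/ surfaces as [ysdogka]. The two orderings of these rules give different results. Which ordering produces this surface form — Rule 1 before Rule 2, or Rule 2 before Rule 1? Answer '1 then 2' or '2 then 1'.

2 then 1

Order 1 then 2:
  1 Medial Vowel Deletion: [yesetogka] → [ystogka]
  2 Voicing Between Vowels: no change — [ystogka]
  result: [ystogka]
Order 2 then 1:
  2 Voicing Between Vowels: [yesetogka] → [yesedogka]
  1 Medial Vowel Deletion: [yesedogka] → [ysdogka]
  result: [ysdogka]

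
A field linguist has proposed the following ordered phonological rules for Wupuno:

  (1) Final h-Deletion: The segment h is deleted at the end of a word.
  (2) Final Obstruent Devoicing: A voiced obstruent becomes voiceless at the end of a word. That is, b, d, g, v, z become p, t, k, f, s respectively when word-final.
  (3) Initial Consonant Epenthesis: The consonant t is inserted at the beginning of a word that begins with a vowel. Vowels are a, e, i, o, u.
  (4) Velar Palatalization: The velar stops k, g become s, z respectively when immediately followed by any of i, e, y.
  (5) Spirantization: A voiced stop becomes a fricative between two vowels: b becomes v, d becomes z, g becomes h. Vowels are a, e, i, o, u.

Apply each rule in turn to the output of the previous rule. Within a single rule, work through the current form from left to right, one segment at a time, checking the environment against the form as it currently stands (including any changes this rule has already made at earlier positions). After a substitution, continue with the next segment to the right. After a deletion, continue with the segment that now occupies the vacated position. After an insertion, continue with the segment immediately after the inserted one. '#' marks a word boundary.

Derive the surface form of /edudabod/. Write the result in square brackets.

[tezuzavot]

(1) Final h-Deletion: no change — [edudabod]
(2) Final Obstruent Devoicing: [edudabod] → [edudabot]
(3) Initial Consonant Epenthesis: [edudabot] → [tedudabot]
(4) Velar Palatalization: no change — [tedudabot]
(5) Spirantization: [tedudabot] → [tezuzavot]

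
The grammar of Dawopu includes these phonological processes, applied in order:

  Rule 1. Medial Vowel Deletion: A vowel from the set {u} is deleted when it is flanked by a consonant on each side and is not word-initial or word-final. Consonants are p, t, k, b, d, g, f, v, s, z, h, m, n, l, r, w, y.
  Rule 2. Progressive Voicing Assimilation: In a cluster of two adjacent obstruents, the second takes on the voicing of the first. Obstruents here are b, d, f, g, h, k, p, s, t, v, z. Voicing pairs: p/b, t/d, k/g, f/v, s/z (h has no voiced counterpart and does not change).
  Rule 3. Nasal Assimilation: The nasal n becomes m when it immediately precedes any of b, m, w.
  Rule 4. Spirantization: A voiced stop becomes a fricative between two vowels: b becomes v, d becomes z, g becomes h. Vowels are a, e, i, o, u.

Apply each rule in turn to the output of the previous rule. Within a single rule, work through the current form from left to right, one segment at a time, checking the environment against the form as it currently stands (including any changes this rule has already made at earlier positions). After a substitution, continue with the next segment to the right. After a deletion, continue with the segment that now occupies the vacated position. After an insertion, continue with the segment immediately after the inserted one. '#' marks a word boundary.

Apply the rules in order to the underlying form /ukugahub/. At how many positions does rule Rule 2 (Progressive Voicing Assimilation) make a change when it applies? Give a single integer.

2

Rule 1 Medial Vowel Deletion: [ukugahub] → [ukgahb]
Rule 2 Progressive Voicing Assimilation: [ukgahb] → [ukkahp]
Rule 3 Nasal Assimilation: no change — [ukkahp]
Rule 4 Spirantization: no change — [ukkahp]
Rule Rule 2 changed 2 position(s).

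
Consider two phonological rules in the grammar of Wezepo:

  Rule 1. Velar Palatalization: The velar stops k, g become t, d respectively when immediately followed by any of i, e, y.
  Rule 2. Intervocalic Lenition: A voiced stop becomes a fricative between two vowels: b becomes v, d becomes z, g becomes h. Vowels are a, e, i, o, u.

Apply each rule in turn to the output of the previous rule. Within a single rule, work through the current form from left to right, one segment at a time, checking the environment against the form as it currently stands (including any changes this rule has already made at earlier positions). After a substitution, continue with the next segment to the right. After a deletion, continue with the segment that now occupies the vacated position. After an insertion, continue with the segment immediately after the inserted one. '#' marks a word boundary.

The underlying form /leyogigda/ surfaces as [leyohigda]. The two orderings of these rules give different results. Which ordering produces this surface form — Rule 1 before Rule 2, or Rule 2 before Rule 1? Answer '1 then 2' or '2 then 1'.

2 then 1

Order 1 then 2:
  1 Velar Palatalization: [leyogigda] → [leyodigda]
  2 Intervocalic Lenition: [leyodigda] → [leyozigda]
  result: [leyozigda]
Order 2 then 1:
  2 Intervocalic Lenition: [leyogigda] → [leyohigda]
  1 Velar Palatalization: no change — [leyohigda]
  result: [leyohigda]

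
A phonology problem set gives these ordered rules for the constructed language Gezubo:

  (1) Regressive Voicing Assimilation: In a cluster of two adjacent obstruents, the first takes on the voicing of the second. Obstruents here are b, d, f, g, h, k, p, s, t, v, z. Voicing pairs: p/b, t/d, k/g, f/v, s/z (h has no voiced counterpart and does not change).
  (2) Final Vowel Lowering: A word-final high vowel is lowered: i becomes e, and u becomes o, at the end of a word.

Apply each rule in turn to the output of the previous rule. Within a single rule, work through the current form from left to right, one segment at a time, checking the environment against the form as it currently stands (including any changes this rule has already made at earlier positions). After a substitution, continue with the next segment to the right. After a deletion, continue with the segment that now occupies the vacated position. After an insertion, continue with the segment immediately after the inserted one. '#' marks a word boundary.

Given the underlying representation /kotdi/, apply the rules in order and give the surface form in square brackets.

[kodde]

(1) Regressive Voicing Assimilation: [kotdi] → [koddi]
(2) Final Vowel Lowering: [koddi] → [kodde]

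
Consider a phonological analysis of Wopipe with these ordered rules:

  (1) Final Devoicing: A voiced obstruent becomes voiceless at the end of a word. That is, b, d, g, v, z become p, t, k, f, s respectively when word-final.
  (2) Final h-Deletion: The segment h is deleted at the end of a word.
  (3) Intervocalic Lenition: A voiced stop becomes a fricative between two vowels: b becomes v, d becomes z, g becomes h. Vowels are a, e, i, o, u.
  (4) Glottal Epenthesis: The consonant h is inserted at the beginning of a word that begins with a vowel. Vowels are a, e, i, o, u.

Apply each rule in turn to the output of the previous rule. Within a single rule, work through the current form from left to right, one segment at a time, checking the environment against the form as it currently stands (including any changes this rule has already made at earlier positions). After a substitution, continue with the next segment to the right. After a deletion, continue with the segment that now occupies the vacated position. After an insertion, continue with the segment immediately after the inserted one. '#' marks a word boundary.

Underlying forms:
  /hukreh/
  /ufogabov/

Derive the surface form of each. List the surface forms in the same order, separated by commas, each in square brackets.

/hukreh/:
  (1) Final Devoicing: no change — [hukreh]
  (2) Final h-Deletion: [hukreh] → [hukre]
  (3) Intervocalic Lenition: no change — [hukre]
  (4) Glottal Epenthesis: no change — [hukre]
/ufogabov/:
  (1) Final Devoicing: [ufogabov] → [ufogabof]
  (2) Final h-Deletion: no change — [ufogabof]
  (3) Intervocalic Lenition: [ufogabof] → [ufohavof]
  (4) Glottal Epenthesis: [ufohavof] → [hufohavof]

[hukre], [hufohavof]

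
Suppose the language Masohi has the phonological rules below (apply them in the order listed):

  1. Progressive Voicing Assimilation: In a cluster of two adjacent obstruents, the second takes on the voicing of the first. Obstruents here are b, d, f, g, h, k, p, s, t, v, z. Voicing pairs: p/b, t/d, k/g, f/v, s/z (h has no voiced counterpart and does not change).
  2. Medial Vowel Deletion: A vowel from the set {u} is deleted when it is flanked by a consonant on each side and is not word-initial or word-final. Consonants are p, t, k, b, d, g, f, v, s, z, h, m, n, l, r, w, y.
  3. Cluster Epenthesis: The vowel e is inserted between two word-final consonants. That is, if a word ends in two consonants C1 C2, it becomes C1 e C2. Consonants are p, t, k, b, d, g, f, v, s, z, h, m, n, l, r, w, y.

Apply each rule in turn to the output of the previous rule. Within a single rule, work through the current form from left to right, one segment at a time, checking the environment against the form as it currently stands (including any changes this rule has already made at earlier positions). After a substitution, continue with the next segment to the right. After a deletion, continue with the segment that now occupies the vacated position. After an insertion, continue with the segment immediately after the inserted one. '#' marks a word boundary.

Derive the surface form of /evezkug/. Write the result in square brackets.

[evezgeg]

1 Progressive Voicing Assimilation: [evezkug] → [evezgug]
2 Medial Vowel Deletion: [evezgug] → [evezgg]
3 Cluster Epenthesis: [evezgg] → [evezgeg]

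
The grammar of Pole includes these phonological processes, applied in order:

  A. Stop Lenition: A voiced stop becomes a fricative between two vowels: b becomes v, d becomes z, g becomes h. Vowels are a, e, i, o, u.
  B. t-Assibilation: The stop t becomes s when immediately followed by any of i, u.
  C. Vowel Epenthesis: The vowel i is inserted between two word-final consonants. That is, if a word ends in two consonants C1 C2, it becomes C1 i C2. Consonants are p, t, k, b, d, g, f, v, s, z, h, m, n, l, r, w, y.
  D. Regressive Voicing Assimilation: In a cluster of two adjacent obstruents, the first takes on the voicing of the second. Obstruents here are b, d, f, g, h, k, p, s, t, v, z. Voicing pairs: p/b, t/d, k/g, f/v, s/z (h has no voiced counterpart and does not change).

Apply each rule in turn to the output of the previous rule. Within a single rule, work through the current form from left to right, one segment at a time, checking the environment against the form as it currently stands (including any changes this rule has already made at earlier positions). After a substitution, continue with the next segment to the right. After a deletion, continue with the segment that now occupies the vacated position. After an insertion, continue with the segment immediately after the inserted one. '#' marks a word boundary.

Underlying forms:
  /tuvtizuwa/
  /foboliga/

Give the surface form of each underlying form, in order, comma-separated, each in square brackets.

/tuvtizuwa/:
  A Stop Lenition: no change — [tuvtizuwa]
  B t-Assibilation: [tuvtizuwa] → [suvsizuwa]
  C Vowel Epenthesis: no change — [suvsizuwa]
  D Regressive Voicing Assimilation: [suvsizuwa] → [sufsizuwa]
/foboliga/:
  A Stop Lenition: [foboliga] → [fovoliha]
  B t-Assibilation: no change — [fovoliha]
  C Vowel Epenthesis: no change — [fovoliha]
  D Regressive Voicing Assimilation: no change — [fovoliha]

[sufsizuwa], [fovoliha]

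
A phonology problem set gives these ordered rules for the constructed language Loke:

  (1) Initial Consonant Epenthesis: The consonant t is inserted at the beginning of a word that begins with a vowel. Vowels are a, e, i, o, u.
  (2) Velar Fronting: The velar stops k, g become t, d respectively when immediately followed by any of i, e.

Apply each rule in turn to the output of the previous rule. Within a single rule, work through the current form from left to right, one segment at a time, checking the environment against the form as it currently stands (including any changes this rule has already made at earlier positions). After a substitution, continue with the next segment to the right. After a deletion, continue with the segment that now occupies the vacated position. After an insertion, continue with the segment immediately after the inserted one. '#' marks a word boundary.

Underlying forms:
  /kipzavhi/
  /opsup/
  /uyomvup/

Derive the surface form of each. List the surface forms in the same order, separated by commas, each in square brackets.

[tipzavhi], [topsup], [tuyomvup]

/kipzavhi/:
  (1) Initial Consonant Epenthesis: no change — [kipzavhi]
  (2) Velar Fronting: [kipzavhi] → [tipzavhi]
/opsup/:
  (1) Initial Consonant Epenthesis: [opsup] → [topsup]
  (2) Velar Fronting: no change — [topsup]
/uyomvup/:
  (1) Initial Consonant Epenthesis: [uyomvup] → [tuyomvup]
  (2) Velar Fronting: no change — [tuyomvup]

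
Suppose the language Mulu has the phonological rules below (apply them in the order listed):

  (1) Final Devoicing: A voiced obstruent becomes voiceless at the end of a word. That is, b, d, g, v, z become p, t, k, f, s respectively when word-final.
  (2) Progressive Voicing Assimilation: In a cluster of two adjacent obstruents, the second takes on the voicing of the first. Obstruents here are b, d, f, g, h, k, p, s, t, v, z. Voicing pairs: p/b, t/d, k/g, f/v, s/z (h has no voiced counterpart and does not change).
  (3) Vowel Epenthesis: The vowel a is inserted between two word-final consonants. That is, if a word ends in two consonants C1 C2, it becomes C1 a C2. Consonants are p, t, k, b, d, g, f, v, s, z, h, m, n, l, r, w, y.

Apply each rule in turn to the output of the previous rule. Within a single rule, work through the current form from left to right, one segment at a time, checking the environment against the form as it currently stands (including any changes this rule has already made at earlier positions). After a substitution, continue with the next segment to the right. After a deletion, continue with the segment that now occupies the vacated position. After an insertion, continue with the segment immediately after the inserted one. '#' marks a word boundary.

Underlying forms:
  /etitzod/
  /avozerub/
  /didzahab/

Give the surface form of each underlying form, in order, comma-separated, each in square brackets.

[etitsot], [avozerup], [didzahap]

/etitzod/:
  (1) Final Devoicing: [etitzod] → [etitzot]
  (2) Progressive Voicing Assimilation: [etitzot] → [etitsot]
  (3) Vowel Epenthesis: no change — [etitsot]
/avozerub/:
  (1) Final Devoicing: [avozerub] → [avozerup]
  (2) Progressive Voicing Assimilation: no change — [avozerup]
  (3) Vowel Epenthesis: no change — [avozerup]
/didzahab/:
  (1) Final Devoicing: [didzahab] → [didzahap]
  (2) Progressive Voicing Assimilation: no change — [didzahap]
  (3) Vowel Epenthesis: no change — [didzahap]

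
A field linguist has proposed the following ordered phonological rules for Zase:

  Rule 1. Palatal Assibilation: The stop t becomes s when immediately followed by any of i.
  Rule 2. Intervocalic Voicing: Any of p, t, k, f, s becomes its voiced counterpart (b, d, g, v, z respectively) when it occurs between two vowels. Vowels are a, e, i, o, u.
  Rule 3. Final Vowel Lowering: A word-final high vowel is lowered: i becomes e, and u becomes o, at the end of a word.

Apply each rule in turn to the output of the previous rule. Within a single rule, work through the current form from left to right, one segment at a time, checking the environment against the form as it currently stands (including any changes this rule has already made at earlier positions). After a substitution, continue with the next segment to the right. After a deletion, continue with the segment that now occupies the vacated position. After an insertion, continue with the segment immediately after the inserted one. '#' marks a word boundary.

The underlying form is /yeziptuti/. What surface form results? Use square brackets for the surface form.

Rule 1 Palatal Assibilation: [yeziptuti] → [yeziptusi]
Rule 2 Intervocalic Voicing: [yeziptusi] → [yeziptuzi]
Rule 3 Final Vowel Lowering: [yeziptuzi] → [yeziptuze]

[yeziptuze]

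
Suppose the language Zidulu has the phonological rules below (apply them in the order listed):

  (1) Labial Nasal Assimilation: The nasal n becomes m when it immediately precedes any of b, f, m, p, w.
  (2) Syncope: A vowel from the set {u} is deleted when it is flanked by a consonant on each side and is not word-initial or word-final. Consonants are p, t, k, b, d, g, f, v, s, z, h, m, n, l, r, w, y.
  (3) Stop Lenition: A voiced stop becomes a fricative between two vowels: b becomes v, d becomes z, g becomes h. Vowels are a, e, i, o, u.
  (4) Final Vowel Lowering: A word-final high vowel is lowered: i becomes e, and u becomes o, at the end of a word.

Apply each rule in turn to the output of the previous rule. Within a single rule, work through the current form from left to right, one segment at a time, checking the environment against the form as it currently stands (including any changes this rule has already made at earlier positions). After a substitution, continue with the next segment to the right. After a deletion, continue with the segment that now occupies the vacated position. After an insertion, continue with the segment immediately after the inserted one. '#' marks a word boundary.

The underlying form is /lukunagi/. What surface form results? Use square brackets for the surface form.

[lknahe]

(1) Labial Nasal Assimilation: no change — [lukunagi]
(2) Syncope: [lukunagi] → [lknagi]
(3) Stop Lenition: [lknagi] → [lknahi]
(4) Final Vowel Lowering: [lknahi] → [lknahe]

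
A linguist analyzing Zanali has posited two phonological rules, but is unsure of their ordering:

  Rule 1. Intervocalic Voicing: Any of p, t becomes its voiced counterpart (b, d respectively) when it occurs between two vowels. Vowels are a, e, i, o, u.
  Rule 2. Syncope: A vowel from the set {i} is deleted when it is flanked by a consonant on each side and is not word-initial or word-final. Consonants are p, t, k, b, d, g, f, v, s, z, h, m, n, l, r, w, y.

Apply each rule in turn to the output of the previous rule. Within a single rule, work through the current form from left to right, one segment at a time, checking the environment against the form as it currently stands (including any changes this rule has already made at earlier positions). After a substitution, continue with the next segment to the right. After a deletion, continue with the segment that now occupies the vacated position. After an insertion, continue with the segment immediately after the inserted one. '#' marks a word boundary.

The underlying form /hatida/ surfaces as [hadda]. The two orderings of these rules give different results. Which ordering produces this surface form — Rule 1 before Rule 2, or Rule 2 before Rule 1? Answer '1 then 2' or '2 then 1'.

1 then 2

Order 1 then 2:
  1 Intervocalic Voicing: [hatida] → [hadida]
  2 Syncope: [hadida] → [hadda]
  result: [hadda]
Order 2 then 1:
  2 Syncope: [hatida] → [hatda]
  1 Intervocalic Voicing: no change — [hatda]
  result: [hatda]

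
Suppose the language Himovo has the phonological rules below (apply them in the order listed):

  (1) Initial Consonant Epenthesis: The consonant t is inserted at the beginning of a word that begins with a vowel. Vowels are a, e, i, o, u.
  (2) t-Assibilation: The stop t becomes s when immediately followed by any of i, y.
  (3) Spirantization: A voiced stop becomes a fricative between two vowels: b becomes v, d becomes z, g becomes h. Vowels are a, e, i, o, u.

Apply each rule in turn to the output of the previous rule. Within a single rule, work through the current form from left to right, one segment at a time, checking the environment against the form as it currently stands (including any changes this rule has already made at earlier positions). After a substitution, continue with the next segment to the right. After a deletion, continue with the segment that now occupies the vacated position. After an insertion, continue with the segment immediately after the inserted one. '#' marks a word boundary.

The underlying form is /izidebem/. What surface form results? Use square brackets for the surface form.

(1) Initial Consonant Epenthesis: [izidebem] → [tizidebem]
(2) t-Assibilation: [tizidebem] → [sizidebem]
(3) Spirantization: [sizidebem] → [sizizevem]

[sizizevem]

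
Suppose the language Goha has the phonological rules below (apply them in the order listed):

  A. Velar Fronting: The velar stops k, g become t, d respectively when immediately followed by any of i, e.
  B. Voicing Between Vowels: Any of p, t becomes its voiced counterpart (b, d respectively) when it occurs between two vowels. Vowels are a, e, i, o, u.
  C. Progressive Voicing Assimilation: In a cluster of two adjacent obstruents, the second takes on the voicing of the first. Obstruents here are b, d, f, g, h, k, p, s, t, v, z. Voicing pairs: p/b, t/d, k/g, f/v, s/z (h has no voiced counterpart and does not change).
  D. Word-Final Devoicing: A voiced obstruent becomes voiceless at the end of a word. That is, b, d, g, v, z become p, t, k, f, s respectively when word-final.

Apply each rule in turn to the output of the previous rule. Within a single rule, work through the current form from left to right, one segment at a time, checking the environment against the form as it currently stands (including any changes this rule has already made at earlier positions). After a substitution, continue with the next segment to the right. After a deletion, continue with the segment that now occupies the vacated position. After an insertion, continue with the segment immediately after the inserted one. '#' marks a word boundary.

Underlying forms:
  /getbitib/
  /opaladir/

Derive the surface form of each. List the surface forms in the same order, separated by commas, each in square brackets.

/getbitib/:
  A Velar Fronting: [getbitib] → [detbitib]
  B Voicing Between Vowels: [detbitib] → [detbidib]
  C Progressive Voicing Assimilation: [detbidib] → [detpidib]
  D Word-Final Devoicing: [detpidib] → [detpidip]
/opaladir/:
  A Velar Fronting: no change — [opaladir]
  B Voicing Between Vowels: [opaladir] → [obaladir]
  C Progressive Voicing Assimilation: no change — [obaladir]
  D Word-Final Devoicing: no change — [obaladir]

[detpidip], [obaladir]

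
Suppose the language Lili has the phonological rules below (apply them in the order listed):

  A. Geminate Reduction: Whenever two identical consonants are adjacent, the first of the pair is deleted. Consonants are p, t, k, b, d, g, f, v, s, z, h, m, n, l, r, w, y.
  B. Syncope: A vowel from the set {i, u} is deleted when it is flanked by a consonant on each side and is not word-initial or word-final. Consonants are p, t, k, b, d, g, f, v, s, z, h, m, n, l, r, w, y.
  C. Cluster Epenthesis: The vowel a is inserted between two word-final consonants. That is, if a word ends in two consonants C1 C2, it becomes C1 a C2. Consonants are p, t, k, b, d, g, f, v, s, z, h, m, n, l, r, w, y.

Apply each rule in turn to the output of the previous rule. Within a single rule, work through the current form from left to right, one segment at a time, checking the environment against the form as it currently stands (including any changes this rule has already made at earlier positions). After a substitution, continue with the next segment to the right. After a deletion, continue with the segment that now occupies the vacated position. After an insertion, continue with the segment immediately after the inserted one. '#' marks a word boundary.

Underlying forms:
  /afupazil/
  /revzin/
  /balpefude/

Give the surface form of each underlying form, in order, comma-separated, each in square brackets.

/afupazil/:
  A Geminate Reduction: no change — [afupazil]
  B Syncope: [afupazil] → [afpazl]
  C Cluster Epenthesis: [afpazl] → [afpazal]
/revzin/:
  A Geminate Reduction: no change — [revzin]
  B Syncope: [revzin] → [revzn]
  C Cluster Epenthesis: [revzn] → [revzan]
/balpefude/:
  A Geminate Reduction: no change — [balpefude]
  B Syncope: [balpefude] → [balpefde]
  C Cluster Epenthesis: no change — [balpefde]

[afpazal], [revzan], [balpefde]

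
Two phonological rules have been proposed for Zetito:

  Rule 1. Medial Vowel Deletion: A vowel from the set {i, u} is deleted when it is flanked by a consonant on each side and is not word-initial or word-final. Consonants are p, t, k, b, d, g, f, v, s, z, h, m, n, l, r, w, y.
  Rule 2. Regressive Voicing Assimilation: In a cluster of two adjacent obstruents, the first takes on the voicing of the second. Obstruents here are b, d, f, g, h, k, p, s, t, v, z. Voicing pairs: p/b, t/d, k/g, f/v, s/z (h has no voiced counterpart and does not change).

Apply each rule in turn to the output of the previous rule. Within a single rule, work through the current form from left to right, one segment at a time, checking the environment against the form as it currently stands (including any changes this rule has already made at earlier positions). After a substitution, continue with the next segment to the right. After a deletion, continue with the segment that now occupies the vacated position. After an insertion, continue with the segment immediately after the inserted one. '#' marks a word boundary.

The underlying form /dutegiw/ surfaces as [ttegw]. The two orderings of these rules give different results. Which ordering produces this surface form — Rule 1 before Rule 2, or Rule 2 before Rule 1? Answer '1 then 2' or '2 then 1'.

1 then 2

Order 1 then 2:
  1 Medial Vowel Deletion: [dutegiw] → [dtegw]
  2 Regressive Voicing Assimilation: [dtegw] → [ttegw]
  result: [ttegw]
Order 2 then 1:
  2 Regressive Voicing Assimilation: no change — [dutegiw]
  1 Medial Vowel Deletion: [dutegiw] → [dtegw]
  result: [dtegw]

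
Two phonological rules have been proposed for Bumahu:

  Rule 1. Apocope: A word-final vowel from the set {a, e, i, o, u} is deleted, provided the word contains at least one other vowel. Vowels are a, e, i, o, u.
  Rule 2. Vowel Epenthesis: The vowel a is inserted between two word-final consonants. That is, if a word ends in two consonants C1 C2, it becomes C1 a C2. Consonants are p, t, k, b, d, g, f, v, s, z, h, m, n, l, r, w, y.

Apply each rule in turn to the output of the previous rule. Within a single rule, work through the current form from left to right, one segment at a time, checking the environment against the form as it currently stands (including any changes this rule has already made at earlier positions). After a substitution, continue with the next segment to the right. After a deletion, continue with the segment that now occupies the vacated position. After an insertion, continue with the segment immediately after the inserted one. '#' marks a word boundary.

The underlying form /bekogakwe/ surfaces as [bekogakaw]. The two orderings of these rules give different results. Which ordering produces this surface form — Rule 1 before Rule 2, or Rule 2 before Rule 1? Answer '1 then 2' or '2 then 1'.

Order 1 then 2:
  1 Apocope: [bekogakwe] → [bekogakw]
  2 Vowel Epenthesis: [bekogakw] → [bekogakaw]
  result: [bekogakaw]
Order 2 then 1:
  2 Vowel Epenthesis: no change — [bekogakwe]
  1 Apocope: [bekogakwe] → [bekogakw]
  result: [bekogakw]

1 then 2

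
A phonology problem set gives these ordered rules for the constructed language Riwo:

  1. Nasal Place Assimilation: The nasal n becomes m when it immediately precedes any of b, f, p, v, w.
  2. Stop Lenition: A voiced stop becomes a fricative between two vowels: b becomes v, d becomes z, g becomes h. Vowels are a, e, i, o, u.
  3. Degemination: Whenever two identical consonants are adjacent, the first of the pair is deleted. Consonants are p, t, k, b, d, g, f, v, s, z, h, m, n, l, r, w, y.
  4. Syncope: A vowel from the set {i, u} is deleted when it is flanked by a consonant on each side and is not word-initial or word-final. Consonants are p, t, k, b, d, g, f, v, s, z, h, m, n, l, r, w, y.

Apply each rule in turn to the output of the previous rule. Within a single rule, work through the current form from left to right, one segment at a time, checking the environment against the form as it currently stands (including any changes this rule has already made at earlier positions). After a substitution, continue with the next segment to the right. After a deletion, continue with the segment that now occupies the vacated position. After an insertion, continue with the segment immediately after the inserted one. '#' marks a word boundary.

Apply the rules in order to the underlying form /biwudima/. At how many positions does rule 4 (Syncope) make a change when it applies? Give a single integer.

3

1 Nasal Place Assimilation: no change — [biwudima]
2 Stop Lenition: [biwudima] → [biwuzima]
3 Degemination: no change — [biwuzima]
4 Syncope: [biwuzima] → [bwzma]
Rule 4 changed 3 position(s).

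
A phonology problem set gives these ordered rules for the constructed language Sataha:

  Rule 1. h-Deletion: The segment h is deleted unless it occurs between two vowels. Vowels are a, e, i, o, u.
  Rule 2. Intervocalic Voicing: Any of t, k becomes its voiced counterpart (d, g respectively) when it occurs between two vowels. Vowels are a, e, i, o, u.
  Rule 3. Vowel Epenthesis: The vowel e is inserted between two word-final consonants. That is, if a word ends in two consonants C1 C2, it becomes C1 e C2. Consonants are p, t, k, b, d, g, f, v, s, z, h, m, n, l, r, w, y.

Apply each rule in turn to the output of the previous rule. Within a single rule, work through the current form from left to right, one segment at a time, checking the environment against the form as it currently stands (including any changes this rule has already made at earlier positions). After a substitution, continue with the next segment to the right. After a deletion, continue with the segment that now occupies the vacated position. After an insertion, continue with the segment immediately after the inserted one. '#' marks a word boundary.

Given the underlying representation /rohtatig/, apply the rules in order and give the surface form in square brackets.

[rodadig]

Rule 1 h-Deletion: [rohtatig] → [rotatig]
Rule 2 Intervocalic Voicing: [rotatig] → [rodadig]
Rule 3 Vowel Epenthesis: no change — [rodadig]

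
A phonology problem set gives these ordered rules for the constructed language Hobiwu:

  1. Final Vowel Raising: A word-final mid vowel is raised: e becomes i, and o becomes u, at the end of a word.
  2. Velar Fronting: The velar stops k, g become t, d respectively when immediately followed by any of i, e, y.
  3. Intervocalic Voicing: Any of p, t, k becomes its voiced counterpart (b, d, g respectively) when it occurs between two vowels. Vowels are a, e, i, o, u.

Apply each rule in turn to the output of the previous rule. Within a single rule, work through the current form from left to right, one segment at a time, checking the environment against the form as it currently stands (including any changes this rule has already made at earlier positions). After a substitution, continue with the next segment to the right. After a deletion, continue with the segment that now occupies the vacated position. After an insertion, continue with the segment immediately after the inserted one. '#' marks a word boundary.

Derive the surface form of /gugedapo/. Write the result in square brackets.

[gudedabu]

1 Final Vowel Raising: [gugedapo] → [gugedapu]
2 Velar Fronting: [gugedapu] → [gudedapu]
3 Intervocalic Voicing: [gudedapu] → [gudedabu]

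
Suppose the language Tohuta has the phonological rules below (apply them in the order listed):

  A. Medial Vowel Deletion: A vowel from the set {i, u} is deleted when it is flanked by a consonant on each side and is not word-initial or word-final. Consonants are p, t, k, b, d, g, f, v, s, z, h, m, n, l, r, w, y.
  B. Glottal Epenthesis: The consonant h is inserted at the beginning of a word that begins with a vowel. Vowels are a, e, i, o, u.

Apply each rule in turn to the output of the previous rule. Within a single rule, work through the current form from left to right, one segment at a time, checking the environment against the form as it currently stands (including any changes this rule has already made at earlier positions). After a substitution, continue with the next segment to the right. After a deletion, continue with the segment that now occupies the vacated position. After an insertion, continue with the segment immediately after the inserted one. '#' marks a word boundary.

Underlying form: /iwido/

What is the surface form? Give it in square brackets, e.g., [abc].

A Medial Vowel Deletion: [iwido] → [iwdo]
B Glottal Epenthesis: [iwdo] → [hiwdo]

[hiwdo]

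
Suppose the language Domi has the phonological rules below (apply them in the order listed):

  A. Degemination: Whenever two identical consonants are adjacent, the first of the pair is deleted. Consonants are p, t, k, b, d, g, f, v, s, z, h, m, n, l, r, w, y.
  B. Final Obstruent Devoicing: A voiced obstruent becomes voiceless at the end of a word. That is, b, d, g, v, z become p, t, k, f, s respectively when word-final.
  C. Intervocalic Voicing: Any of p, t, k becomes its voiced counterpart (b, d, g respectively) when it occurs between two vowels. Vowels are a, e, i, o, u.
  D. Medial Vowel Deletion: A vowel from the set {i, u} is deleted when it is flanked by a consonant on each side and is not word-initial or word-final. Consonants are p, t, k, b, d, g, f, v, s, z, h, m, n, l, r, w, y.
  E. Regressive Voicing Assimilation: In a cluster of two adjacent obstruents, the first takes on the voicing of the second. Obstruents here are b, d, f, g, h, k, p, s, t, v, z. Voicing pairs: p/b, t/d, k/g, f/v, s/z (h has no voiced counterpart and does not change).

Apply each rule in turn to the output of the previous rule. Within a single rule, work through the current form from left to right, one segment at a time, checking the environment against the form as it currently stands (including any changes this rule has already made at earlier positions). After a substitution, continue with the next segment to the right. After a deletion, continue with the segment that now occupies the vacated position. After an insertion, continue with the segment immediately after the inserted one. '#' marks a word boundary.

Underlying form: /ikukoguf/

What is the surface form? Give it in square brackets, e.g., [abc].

[iggokf]

A Degemination: no change — [ikukoguf]
B Final Obstruent Devoicing: no change — [ikukoguf]
C Intervocalic Voicing: [ikukoguf] → [igugoguf]
D Medial Vowel Deletion: [igugoguf] → [iggogf]
E Regressive Voicing Assimilation: [iggogf] → [iggokf]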